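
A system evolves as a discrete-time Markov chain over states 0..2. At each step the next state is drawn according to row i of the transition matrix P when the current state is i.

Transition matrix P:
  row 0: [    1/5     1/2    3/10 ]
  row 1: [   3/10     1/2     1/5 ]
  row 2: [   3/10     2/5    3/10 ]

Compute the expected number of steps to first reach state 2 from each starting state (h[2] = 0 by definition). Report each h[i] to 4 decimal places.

First-step conditioning: h[2] = 0; for i ≠ 2, h[i] = 1 + Σ_k P[i][k]·h[k].
  h[0] = 1 + 1/5·h[0] + 1/2·h[1]
  h[1] = 1 + 3/10·h[0] + 1/2·h[1]
Solving the 2×2 linear system over states ≠ 2 gives exactly h = [4, 22/5, 0] (h[2] = 0 is the target).

h = [4.0000, 4.4000, 0.0000]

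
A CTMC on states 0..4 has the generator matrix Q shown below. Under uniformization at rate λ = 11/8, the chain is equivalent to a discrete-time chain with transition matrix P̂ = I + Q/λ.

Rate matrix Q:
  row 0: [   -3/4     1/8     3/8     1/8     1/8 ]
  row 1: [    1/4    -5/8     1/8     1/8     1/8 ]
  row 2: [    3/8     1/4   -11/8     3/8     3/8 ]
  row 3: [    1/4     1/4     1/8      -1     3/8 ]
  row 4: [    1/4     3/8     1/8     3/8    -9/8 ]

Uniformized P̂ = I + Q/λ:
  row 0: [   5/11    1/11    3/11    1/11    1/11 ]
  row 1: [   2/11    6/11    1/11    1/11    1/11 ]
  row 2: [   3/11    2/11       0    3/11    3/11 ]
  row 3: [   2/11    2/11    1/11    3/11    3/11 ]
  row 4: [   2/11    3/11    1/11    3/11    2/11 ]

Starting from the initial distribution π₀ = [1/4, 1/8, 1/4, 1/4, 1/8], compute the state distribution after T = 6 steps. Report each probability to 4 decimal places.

π = [0.2660, 0.2704, 0.1277, 0.1753, 0.1607]

t=0: π = [0.2500, 0.1250, 0.2500, 0.2500, 0.1250]
t=1: π = [0.2727, 0.2159, 0.1136, 0.2045, 0.1932]
t=2: π = [0.2665, 0.2531, 0.1302, 0.1839, 0.1663]
t=3: π = [0.2663, 0.2647, 0.1275, 0.1782, 0.1631]
t=4: π = [0.2661, 0.2687, 0.1277, 0.1762, 0.1613]
t=5: π = [0.2660, 0.2700, 0.1277, 0.1755, 0.1608]
t=6: π = [0.2660, 0.2704, 0.1277, 0.1753, 0.1607]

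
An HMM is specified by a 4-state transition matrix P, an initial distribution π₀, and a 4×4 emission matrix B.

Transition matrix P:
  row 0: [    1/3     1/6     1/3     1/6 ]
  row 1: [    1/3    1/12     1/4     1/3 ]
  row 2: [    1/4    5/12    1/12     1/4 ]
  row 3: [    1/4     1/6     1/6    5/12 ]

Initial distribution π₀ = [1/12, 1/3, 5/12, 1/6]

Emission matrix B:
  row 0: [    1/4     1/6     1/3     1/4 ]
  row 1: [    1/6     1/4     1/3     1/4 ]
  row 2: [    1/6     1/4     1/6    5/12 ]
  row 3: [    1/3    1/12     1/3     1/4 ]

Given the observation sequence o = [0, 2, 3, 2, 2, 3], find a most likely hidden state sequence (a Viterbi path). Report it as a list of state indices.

path = [2, 1, 2, 1, 0, 2]

t=0: δ = [2.083e-02, 5.556e-02, 6.944e-02, 5.556e-02]  (obs o_0=0)
t=1: δ = [6.173e-03, 9.645e-03, 2.315e-03, 7.716e-03]  ψ = [1, 2, 1, 3]  (obs o_1=2)
t=2: δ = [8.038e-04, 3.215e-04, 1.005e-03, 8.038e-04]  ψ = [1, 3, 1, 1]  (obs o_2=3)
t=3: δ = [8.931e-05, 1.395e-04, 4.465e-05, 1.116e-04]  ψ = [0, 2, 0, 3]  (obs o_3=2)
t=4: δ = [1.550e-05, 6.202e-06, 5.814e-06, 1.550e-05]  ψ = [1, 2, 1, 1]  (obs o_4=2)
t=5: δ = [1.292e-06, 6.460e-07, 2.153e-06, 1.615e-06]  ψ = [0, 0, 0, 3]  (obs o_5=3)
backtrack: best end state = 2; path = [2, 1, 2, 1, 0, 2]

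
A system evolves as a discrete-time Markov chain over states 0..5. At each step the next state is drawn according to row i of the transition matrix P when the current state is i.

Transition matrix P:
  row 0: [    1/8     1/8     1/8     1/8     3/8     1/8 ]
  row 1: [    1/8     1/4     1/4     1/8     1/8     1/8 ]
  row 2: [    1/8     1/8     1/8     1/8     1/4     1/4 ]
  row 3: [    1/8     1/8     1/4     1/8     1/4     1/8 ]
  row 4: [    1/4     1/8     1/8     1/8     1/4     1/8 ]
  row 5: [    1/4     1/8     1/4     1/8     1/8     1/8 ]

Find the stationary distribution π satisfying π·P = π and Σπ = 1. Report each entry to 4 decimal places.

π = [0.1728, 0.1429, 0.1769, 0.1250, 0.2354, 0.1471]

Balance equations π_j = Σ_i π_i·P[i][j]:
  π_0 = 1/8·π_0 + 1/8·π_1 + 1/8·π_2 + 1/8·π_3 + 1/4·π_4 + 1/4·π_5
  π_1 = 1/8·π_0 + 1/4·π_1 + 1/8·π_2 + 1/8·π_3 + 1/8·π_4 + 1/8·π_5
  π_2 = 1/8·π_0 + 1/4·π_1 + 1/8·π_2 + 1/4·π_3 + 1/8·π_4 + 1/4·π_5
  π_3 = 1/8·π_0 + 1/8·π_1 + 1/8·π_2 + 1/8·π_3 + 1/8·π_4 + 1/8·π_5
  π_4 = 3/8·π_0 + 1/8·π_1 + 1/4·π_2 + 1/4·π_3 + 1/4·π_4 + 1/8·π_5
  normalize: π_0 + π_1 + π_2 + π_3 + π_4 + π_5 = 1
Solving the linear system gives exactly π = [1829/10584, 1/7, 26/147, 1/8, 2491/10584, 173/1176].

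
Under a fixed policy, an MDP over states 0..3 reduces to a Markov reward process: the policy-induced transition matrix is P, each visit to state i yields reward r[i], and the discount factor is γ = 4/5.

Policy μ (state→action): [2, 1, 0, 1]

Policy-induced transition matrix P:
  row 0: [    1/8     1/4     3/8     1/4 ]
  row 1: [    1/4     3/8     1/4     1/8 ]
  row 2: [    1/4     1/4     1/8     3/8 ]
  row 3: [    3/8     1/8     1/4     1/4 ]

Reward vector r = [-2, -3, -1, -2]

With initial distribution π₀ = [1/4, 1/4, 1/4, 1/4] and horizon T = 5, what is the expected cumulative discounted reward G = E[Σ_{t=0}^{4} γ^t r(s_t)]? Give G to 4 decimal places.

G = -6.7232

t=0: π = [0.2500, 0.2500, 0.2500, 0.2500], E[r] = -2.0000, γ^t·E[r] = -2.000000, running G = -2.000000
t=1: π = [0.2500, 0.2500, 0.2500, 0.2500], E[r] = -2.0000, γ^t·E[r] = -1.600000, running G = -3.600000
t=2: π = [0.2500, 0.2500, 0.2500, 0.2500], E[r] = -2.0000, γ^t·E[r] = -1.280000, running G = -4.880000
t=3: π = [0.2500, 0.2500, 0.2500, 0.2500], E[r] = -2.0000, γ^t·E[r] = -1.024000, running G = -5.904000
t=4: π = [0.2500, 0.2500, 0.2500, 0.2500], E[r] = -2.0000, γ^t·E[r] = -0.819200, running G = -6.723200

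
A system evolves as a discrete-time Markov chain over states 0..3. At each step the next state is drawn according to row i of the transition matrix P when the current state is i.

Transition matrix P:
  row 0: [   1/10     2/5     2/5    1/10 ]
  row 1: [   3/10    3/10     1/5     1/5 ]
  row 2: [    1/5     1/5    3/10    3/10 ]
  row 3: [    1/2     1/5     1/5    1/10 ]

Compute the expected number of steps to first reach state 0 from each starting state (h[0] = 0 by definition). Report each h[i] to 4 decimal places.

First-step conditioning: h[0] = 0; for i ≠ 0, h[i] = 1 + Σ_k P[i][k]·h[k].
  h[1] = 1 + 3/10·h[1] + 1/5·h[2] + 1/5·h[3]
  h[2] = 1 + 1/5·h[1] + 3/10·h[2] + 3/10·h[3]
  h[3] = 1 + 1/5·h[1] + 1/5·h[2] + 1/10·h[3]
Solving the 3×3 linear system over states ≠ 0 gives exactly h = [0, 22/7, 24/7, 18/7] (h[0] = 0 is the target).

h = [0.0000, 3.1429, 3.4286, 2.5714]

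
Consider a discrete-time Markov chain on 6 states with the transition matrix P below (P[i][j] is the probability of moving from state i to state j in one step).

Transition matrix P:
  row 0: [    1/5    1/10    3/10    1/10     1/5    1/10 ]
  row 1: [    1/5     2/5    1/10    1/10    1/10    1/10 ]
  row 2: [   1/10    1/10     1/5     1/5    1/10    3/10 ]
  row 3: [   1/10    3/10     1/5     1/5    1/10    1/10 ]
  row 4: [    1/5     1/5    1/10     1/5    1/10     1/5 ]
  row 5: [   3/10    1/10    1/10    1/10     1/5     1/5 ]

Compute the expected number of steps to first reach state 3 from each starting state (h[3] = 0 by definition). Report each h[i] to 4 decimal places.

h = [7.4910, 7.7411, 6.8832, 0.0000, 6.9555, 7.6260]

First-step conditioning: h[3] = 0; for i ≠ 3, h[i] = 1 + Σ_k P[i][k]·h[k].
  h[0] = 1 + 1/5·h[0] + 1/10·h[1] + 3/10·h[2] + 1/5·h[4] + 1/10·h[5]
  h[1] = 1 + 1/5·h[0] + 2/5·h[1] + 1/10·h[2] + 1/10·h[4] + 1/10·h[5]
  h[2] = 1 + 1/10·h[0] + 1/10·h[1] + 1/5·h[2] + 1/10·h[4] + 3/10·h[5]
  h[4] = 1 + 1/5·h[0] + 1/5·h[1] + 1/10·h[2] + 1/10·h[4] + 1/5·h[5]
  h[5] = 1 + 3/10·h[0] + 1/10·h[1] + 1/10·h[2] + 1/5·h[4] + 1/5·h[5]
Solving the 5×5 linear system over states ≠ 3 gives exactly h = [39380/5257, 40695/5257, 36185/5257, 0, 36565/5257, 40090/5257] (h[3] = 0 is the target).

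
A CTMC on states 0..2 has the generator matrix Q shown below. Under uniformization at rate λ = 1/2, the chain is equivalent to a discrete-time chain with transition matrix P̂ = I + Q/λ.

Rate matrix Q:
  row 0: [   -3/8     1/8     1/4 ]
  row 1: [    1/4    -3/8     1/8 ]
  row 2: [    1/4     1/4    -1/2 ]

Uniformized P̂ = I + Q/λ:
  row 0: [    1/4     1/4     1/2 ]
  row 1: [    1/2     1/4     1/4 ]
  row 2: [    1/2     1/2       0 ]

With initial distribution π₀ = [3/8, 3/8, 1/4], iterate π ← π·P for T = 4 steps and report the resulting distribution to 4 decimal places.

π = [0.3999, 0.3198, 0.2803]

t=0: π = [0.3750, 0.3750, 0.2500]
t=1: π = [0.4063, 0.3125, 0.2813]
t=2: π = [0.3984, 0.3203, 0.2813]
t=3: π = [0.4004, 0.3203, 0.2793]
t=4: π = [0.3999, 0.3198, 0.2803]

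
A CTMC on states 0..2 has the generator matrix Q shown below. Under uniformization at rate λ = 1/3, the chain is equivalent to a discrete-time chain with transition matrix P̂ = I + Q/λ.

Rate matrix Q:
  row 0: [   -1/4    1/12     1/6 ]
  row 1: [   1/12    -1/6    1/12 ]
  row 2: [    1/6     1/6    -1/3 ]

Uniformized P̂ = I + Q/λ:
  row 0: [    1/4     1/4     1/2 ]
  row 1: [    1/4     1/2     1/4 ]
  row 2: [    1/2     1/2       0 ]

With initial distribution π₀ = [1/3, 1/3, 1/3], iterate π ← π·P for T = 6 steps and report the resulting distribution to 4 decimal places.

t=0: π = [0.3333, 0.3333, 0.3333]
t=1: π = [0.3333, 0.4167, 0.2500]
t=2: π = [0.3125, 0.4167, 0.2708]
t=3: π = [0.3177, 0.4219, 0.2604]
t=4: π = [0.3151, 0.4206, 0.2643]
t=5: π = [0.3161, 0.4212, 0.2627]
t=6: π = [0.3157, 0.4210, 0.2633]

π = [0.3157, 0.4210, 0.2633]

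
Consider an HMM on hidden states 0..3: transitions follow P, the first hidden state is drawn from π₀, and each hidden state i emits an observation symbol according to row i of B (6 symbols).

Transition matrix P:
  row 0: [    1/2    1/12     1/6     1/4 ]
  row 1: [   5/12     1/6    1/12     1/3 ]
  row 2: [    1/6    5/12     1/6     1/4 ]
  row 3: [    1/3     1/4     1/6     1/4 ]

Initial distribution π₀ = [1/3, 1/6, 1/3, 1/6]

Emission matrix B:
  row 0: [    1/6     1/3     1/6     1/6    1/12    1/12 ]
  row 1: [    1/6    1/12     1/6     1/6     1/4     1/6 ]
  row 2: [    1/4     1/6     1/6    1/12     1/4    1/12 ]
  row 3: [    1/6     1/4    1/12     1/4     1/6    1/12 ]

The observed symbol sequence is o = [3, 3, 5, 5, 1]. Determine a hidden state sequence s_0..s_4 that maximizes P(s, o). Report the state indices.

path = [0, 0, 0, 0, 0]

t=0: δ = [5.556e-02, 2.778e-02, 2.778e-02, 4.167e-02]  (obs o_0=3)
t=1: δ = [4.630e-03, 1.929e-03, 7.716e-04, 3.472e-03]  ψ = [0, 2, 0, 0]  (obs o_1=3)
t=2: δ = [1.929e-04, 1.447e-04, 6.430e-05, 9.645e-05]  ψ = [0, 3, 0, 0]  (obs o_2=5)
t=3: δ = [8.038e-06, 4.465e-06, 2.679e-06, 4.019e-06]  ψ = [0, 2, 0, 0]  (obs o_3=5)
t=4: δ = [1.340e-06, 9.303e-08, 2.233e-07, 5.023e-07]  ψ = [0, 2, 0, 0]  (obs o_4=1)
backtrack: best end state = 0; path = [0, 0, 0, 0, 0]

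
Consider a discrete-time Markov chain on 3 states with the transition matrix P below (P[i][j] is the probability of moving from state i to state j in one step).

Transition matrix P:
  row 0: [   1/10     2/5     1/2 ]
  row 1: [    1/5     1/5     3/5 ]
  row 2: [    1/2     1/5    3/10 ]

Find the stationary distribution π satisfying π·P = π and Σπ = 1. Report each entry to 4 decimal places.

Balance equations π_j = Σ_i π_i·P[i][j]:
  π_0 = 1/10·π_0 + 1/5·π_1 + 1/2·π_2
  π_1 = 2/5·π_0 + 1/5·π_1 + 1/5·π_2
  normalize: π_0 + π_1 + π_2 = 1
Solving the linear system gives exactly π = [22/73, 19/73, 32/73].

π = [0.3014, 0.2603, 0.4384]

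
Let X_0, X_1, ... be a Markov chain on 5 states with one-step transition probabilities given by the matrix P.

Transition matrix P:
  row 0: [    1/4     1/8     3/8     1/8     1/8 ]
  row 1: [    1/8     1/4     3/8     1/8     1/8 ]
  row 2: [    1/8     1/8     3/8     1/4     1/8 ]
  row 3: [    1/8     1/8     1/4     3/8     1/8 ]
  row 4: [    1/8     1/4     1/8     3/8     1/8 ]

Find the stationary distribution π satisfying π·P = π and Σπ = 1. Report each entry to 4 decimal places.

Balance equations π_j = Σ_i π_i·P[i][j]:
  π_0 = 1/4·π_0 + 1/8·π_1 + 1/8·π_2 + 1/8·π_3 + 1/8·π_4
  π_1 = 1/8·π_0 + 1/4·π_1 + 1/8·π_2 + 1/8·π_3 + 1/4·π_4
  π_2 = 3/8·π_0 + 3/8·π_1 + 3/8·π_2 + 1/4·π_3 + 1/8·π_4
  π_3 = 1/8·π_0 + 1/8·π_1 + 1/4·π_2 + 3/8·π_3 + 3/8·π_4
  normalize: π_0 + π_1 + π_2 + π_3 + π_4 = 1
Solving the linear system gives exactly π = [1/7, 9/56, 61/196, 51/196, 1/8].

π = [0.1429, 0.1607, 0.3112, 0.2602, 0.1250]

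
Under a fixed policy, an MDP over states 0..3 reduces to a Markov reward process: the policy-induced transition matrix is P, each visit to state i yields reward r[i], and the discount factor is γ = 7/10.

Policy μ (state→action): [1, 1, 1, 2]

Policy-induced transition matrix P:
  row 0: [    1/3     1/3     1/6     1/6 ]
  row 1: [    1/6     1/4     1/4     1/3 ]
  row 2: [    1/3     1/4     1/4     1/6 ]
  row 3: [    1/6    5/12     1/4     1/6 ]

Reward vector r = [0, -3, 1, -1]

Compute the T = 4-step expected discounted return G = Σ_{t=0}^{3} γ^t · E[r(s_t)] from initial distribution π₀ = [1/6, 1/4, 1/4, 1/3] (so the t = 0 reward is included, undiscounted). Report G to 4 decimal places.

t=0: π = [0.1667, 0.2500, 0.2500, 0.3333], E[r] = -0.8333, γ^t·E[r] = -0.833333, running G = -0.833333
t=1: π = [0.2361, 0.3194, 0.2361, 0.2083], E[r] = -0.9306, γ^t·E[r] = -0.651389, running G = -1.484722
t=2: π = [0.2454, 0.3044, 0.2303, 0.2199], E[r] = -0.9028, γ^t·E[r] = -0.442361, running G = -1.927083
t=3: π = [0.2459, 0.3071, 0.2296, 0.2174], E[r] = -0.9091, γ^t·E[r] = -0.311836, running G = -2.238920

G = -2.2389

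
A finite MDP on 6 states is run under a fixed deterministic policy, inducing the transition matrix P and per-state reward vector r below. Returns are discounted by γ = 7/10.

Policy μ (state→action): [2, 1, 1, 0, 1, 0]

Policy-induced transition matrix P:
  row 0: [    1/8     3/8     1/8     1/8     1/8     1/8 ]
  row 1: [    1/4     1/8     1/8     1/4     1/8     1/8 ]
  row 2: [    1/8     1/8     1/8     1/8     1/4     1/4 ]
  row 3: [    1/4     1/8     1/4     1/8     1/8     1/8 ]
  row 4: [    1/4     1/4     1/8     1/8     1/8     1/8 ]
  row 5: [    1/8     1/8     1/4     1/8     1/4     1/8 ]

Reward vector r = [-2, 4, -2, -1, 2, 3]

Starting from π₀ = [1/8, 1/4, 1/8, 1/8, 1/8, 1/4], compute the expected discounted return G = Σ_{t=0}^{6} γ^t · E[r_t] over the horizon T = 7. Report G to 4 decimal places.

t=0: π = [0.1250, 0.2500, 0.1250, 0.1250, 0.1250, 0.2500], E[r] = 1.3750, γ^t·E[r] = 1.375000, running G = 1.375000
t=1: π = [0.1875, 0.1719, 0.1719, 0.1563, 0.1719, 0.1406], E[r] = 0.5781, γ^t·E[r] = 0.404688, running G = 1.779688
t=2: π = [0.1875, 0.1934, 0.1621, 0.1465, 0.1641, 0.1465], E[r] = 0.6953, γ^t·E[r] = 0.340703, running G = 2.120391
t=3: π = [0.1880, 0.1924, 0.1616, 0.1492, 0.1636, 0.1453], E[r] = 0.6841, γ^t·E[r] = 0.234640, running G = 2.355031
t=4: π = [0.1881, 0.1924, 0.1618, 0.1490, 0.1634, 0.1452], E[r] = 0.6832, γ^t·E[r] = 0.164028, running G = 2.519059
t=5: π = [0.1881, 0.1925, 0.1618, 0.1491, 0.1634, 0.1452], E[r] = 0.6834, γ^t·E[r] = 0.114862, running G = 2.633921
t=6: π = [0.1881, 0.1924, 0.1618, 0.1491, 0.1634, 0.1452], E[r] = 0.6834, γ^t·E[r] = 0.080397, running G = 2.714318

G = 2.7143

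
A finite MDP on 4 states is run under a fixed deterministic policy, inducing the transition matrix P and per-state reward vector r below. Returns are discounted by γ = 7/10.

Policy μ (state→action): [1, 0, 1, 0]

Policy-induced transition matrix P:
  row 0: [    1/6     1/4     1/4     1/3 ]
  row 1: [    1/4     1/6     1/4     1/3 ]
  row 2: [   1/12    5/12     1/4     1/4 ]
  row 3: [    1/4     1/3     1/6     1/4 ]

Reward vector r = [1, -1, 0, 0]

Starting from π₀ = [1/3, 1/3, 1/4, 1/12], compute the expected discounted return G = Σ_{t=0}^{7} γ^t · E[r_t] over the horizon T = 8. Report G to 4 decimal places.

t=0: π = [0.3333, 0.3333, 0.2500, 0.0833], E[r] = 0.0000, γ^t·E[r] = 0.000000, running G = 0.000000
t=1: π = [0.1806, 0.2708, 0.2431, 0.3056], E[r] = -0.0903, γ^t·E[r] = -0.063194, running G = -0.063194
t=2: π = [0.1944, 0.2934, 0.2245, 0.2876], E[r] = -0.0990, γ^t·E[r] = -0.048490, running G = -0.111684
t=3: π = [0.1964, 0.2869, 0.2260, 0.2907], E[r] = -0.0906, γ^t·E[r] = -0.031065, running G = -0.142749
t=4: π = [0.1960, 0.2880, 0.2258, 0.2903], E[r] = -0.0920, γ^t·E[r] = -0.022093, running G = -0.164842
t=5: π = [0.1960, 0.2878, 0.2258, 0.2903], E[r] = -0.0918, γ^t·E[r] = -0.015426, running G = -0.180268
t=6: π = [0.1960, 0.2878, 0.2258, 0.2903], E[r] = -0.0918, γ^t·E[r] = -0.010802, running G = -0.191070
t=7: π = [0.1960, 0.2878, 0.2258, 0.2903], E[r] = -0.0918, γ^t·E[r] = -0.007561, running G = -0.198631

G = -0.1986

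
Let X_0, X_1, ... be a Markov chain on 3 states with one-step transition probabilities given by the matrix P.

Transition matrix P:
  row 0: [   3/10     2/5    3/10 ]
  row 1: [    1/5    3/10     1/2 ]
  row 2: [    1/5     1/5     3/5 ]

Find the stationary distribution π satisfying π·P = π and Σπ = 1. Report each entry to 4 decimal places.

Balance equations π_j = Σ_i π_i·P[i][j]:
  π_0 = 3/10·π_0 + 1/5·π_1 + 1/5·π_2
  π_1 = 2/5·π_0 + 3/10·π_1 + 1/5·π_2
  normalize: π_0 + π_1 + π_2 = 1
Solving the linear system gives exactly π = [2/9, 22/81, 41/81].

π = [0.2222, 0.2716, 0.5062]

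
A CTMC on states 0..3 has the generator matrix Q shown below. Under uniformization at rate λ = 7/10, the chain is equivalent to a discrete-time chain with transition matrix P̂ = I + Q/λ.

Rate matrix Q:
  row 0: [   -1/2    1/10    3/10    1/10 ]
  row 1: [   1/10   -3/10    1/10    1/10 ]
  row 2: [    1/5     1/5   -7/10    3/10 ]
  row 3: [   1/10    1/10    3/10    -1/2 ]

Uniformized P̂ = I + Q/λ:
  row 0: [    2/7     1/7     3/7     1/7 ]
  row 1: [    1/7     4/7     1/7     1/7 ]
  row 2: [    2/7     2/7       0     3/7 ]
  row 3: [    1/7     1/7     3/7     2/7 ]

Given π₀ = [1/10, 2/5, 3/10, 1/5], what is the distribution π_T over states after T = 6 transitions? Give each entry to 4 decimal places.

t=0: π = [0.1000, 0.4000, 0.3000, 0.2000]
t=1: π = [0.2000, 0.3571, 0.1857, 0.2571]
t=2: π = [0.1980, 0.3224, 0.2469, 0.2327]
t=3: π = [0.2064, 0.3163, 0.2306, 0.2466]
t=4: π = [0.2053, 0.3114, 0.2394, 0.2440]
t=5: π = [0.2064, 0.3105, 0.2370, 0.2461]
t=6: π = [0.2062, 0.3098, 0.2383, 0.2457]

π = [0.2062, 0.3098, 0.2383, 0.2457]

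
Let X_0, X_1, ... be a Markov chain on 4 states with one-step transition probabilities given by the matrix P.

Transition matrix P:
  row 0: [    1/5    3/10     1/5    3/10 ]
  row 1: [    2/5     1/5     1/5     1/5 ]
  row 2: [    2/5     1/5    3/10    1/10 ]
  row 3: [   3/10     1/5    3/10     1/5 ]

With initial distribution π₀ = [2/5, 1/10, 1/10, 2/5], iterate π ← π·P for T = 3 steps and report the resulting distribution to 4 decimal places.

t=0: π = [0.4000, 0.1000, 0.1000, 0.4000]
t=1: π = [0.2800, 0.2400, 0.2500, 0.2300]
t=2: π = [0.3210, 0.2280, 0.2480, 0.2030]
t=3: π = [0.3155, 0.2321, 0.2451, 0.2073]

π = [0.3155, 0.2321, 0.2451, 0.2073]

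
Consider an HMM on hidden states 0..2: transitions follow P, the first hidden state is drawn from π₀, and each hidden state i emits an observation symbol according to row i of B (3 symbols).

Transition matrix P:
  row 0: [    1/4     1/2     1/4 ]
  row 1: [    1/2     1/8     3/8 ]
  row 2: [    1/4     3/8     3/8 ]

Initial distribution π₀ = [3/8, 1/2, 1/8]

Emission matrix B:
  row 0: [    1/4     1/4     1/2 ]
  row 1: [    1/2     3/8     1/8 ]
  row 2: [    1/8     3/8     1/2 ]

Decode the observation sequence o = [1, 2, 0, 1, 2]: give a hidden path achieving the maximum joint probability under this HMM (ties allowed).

t=0: δ = [9.375e-02, 1.875e-01, 4.688e-02]  (obs o_0=1)
t=1: δ = [4.688e-02, 5.859e-03, 3.516e-02]  ψ = [1, 0, 1]  (obs o_1=2)
t=2: δ = [2.930e-03, 1.172e-02, 1.648e-03]  ψ = [0, 0, 2]  (obs o_2=0)
t=3: δ = [1.465e-03, 5.493e-04, 1.648e-03]  ψ = [1, 0, 1]  (obs o_3=1)
t=4: δ = [2.060e-04, 9.155e-05, 3.090e-04]  ψ = [2, 0, 2]  (obs o_4=2)
backtrack: best end state = 2; path = [1, 0, 1, 2, 2]

path = [1, 0, 1, 2, 2]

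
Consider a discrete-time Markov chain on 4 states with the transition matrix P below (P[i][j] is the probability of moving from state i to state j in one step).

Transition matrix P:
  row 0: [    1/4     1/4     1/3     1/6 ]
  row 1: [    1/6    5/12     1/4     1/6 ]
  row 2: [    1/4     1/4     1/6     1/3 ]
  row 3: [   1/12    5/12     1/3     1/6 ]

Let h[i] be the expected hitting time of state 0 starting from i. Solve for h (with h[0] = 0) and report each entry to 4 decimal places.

h = [0.0000, 5.8854, 5.5032, 6.3439]

First-step conditioning: h[0] = 0; for i ≠ 0, h[i] = 1 + Σ_k P[i][k]·h[k].
  h[1] = 1 + 5/12·h[1] + 1/4·h[2] + 1/6·h[3]
  h[2] = 1 + 1/4·h[1] + 1/6·h[2] + 1/3·h[3]
  h[3] = 1 + 5/12·h[1] + 1/3·h[2] + 1/6·h[3]
Solving the 3×3 linear system over states ≠ 0 gives exactly h = [0, 924/157, 864/157, 996/157] (h[0] = 0 is the target).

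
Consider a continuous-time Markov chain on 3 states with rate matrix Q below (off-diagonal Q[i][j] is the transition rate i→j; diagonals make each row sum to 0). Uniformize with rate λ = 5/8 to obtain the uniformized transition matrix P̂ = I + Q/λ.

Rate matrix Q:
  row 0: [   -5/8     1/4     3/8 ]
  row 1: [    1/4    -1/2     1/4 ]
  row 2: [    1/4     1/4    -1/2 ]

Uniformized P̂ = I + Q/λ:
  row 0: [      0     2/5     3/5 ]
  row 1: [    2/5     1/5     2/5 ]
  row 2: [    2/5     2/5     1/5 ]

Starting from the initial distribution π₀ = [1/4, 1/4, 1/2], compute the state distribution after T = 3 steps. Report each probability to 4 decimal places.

t=0: π = [0.2500, 0.2500, 0.5000]
t=1: π = [0.3000, 0.3500, 0.3500]
t=2: π = [0.2800, 0.3300, 0.3900]
t=3: π = [0.2880, 0.3340, 0.3780]

π = [0.2880, 0.3340, 0.3780]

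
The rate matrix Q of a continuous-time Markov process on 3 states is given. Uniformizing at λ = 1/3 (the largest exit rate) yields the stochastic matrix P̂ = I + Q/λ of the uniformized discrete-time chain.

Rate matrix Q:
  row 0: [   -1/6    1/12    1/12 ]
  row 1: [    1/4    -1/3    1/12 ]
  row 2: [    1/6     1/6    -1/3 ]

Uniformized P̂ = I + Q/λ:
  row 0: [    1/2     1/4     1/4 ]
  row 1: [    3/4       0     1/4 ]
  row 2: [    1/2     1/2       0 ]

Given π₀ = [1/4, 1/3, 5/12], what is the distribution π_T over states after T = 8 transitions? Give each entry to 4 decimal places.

π = [0.5600, 0.2400, 0.2000]

t=0: π = [0.2500, 0.3333, 0.4167]
t=1: π = [0.5833, 0.2708, 0.1458]
t=2: π = [0.5677, 0.2188, 0.2135]
t=3: π = [0.5547, 0.2487, 0.1966]
t=4: π = [0.5622, 0.2370, 0.2008]
t=5: π = [0.5592, 0.2410, 0.1998]
t=6: π = [0.5602, 0.2397, 0.2001]
t=7: π = [0.5599, 0.2401, 0.2000]
t=8: π = [0.5600, 0.2400, 0.2000]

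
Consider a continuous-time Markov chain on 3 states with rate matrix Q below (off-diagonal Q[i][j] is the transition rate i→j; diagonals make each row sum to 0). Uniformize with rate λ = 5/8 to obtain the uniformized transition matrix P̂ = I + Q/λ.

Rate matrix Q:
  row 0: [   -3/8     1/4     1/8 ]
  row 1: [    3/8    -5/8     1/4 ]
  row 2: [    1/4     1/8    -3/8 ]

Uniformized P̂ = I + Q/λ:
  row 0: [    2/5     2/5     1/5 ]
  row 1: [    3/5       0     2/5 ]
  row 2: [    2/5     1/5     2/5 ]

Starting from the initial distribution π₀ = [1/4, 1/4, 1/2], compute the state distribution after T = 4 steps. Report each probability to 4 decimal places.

t=0: π = [0.2500, 0.2500, 0.5000]
t=1: π = [0.4500, 0.2000, 0.3500]
t=2: π = [0.4400, 0.2500, 0.3100]
t=3: π = [0.4500, 0.2380, 0.3120]
t=4: π = [0.4476, 0.2424, 0.3100]

π = [0.4476, 0.2424, 0.3100]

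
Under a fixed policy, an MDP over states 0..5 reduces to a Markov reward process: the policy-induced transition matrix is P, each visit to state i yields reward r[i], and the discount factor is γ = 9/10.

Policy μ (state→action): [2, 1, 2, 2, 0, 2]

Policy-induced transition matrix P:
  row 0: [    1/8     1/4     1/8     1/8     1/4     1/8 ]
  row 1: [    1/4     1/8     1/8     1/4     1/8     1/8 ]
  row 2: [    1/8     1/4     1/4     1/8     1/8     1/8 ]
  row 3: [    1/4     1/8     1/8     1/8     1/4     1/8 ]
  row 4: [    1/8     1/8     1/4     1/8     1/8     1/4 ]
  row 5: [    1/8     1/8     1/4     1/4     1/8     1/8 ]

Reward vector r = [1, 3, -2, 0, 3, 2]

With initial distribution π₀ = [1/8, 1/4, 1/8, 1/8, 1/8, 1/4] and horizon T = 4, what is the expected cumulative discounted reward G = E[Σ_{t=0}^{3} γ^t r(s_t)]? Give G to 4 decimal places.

G = 4.1043

t=0: π = [0.1250, 0.2500, 0.1250, 0.1250, 0.1250, 0.2500], E[r] = 1.5000, γ^t·E[r] = 1.500000, running G = 1.500000
t=1: π = [0.1719, 0.1563, 0.1875, 0.1875, 0.1563, 0.1406], E[r] = 1.0156, γ^t·E[r] = 0.914063, running G = 2.414063
t=2: π = [0.1680, 0.1699, 0.1855, 0.1621, 0.1699, 0.1445], E[r] = 1.1055, γ^t·E[r] = 0.895430, running G = 3.309492
t=3: π = [0.1665, 0.1692, 0.1875, 0.1643, 0.1663, 0.1462], E[r] = 1.0903, γ^t·E[r] = 0.794852, running G = 4.104344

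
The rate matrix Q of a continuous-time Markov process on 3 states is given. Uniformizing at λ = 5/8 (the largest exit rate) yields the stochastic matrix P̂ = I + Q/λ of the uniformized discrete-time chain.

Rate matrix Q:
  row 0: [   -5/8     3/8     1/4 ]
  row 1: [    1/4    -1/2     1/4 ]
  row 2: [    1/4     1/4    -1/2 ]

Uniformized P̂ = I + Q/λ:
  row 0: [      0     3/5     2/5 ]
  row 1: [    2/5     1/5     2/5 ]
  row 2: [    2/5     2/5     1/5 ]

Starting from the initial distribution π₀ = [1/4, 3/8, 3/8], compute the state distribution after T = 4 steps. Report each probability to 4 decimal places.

π = [0.2848, 0.3818, 0.3334]

t=0: π = [0.2500, 0.3750, 0.3750]
t=1: π = [0.3000, 0.3750, 0.3250]
t=2: π = [0.2800, 0.3850, 0.3350]
t=3: π = [0.2880, 0.3790, 0.3330]
t=4: π = [0.2848, 0.3818, 0.3334]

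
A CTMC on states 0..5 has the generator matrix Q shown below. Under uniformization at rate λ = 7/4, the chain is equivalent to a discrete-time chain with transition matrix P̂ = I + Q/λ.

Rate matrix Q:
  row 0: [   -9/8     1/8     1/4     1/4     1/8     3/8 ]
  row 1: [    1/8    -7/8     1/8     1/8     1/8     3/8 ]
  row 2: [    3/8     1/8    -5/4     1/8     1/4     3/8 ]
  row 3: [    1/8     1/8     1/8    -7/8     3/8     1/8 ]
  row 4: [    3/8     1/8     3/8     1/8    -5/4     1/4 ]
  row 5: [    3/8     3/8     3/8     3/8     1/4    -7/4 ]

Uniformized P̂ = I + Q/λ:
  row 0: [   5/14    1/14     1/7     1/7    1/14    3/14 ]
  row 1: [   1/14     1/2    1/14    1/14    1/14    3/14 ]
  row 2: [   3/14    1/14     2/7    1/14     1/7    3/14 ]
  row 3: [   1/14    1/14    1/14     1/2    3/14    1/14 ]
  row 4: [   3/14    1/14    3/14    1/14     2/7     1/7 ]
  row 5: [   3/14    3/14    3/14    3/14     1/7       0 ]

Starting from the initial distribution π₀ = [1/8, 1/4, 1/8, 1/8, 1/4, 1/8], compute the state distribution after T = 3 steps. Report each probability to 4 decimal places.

t=0: π = [0.1250, 0.2500, 0.1250, 0.1250, 0.2500, 0.1250]
t=1: π = [0.1786, 0.1964, 0.1607, 0.1518, 0.1607, 0.1518]
t=2: π = [0.1901, 0.1773, 0.1633, 0.1709, 0.1499, 0.1486]
t=3: π = [0.1917, 0.1686, 0.1626, 0.1795, 0.1502, 0.1473]

π = [0.1917, 0.1686, 0.1626, 0.1795, 0.1502, 0.1473]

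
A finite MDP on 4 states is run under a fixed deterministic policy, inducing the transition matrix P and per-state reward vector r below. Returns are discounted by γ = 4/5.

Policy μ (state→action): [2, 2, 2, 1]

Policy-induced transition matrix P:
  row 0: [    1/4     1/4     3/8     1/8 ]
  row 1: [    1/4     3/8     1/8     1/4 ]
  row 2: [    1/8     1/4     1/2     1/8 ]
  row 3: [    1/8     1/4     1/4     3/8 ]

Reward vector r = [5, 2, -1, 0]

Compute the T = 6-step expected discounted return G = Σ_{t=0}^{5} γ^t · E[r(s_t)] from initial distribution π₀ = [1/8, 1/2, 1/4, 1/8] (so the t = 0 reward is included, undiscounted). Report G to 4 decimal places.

G = 4.7293

t=0: π = [0.1250, 0.5000, 0.2500, 0.1250], E[r] = 1.3750, γ^t·E[r] = 1.375000, running G = 1.375000
t=1: π = [0.2031, 0.3125, 0.2656, 0.2188], E[r] = 1.3750, γ^t·E[r] = 1.100000, running G = 2.475000
t=2: π = [0.1895, 0.2891, 0.3027, 0.2188], E[r] = 1.2227, γ^t·E[r] = 0.782500, running G = 3.257500
t=3: π = [0.1848, 0.2861, 0.3132, 0.2158], E[r] = 1.1831, γ^t·E[r] = 0.605750, running G = 3.863250
t=4: π = [0.1839, 0.2858, 0.3156, 0.2147], E[r] = 1.1752, γ^t·E[r] = 0.481375, running G = 4.344625
t=5: π = [0.1837, 0.2857, 0.3162, 0.2144], E[r] = 1.1738, γ^t·E[r] = 0.384628, running G = 4.729253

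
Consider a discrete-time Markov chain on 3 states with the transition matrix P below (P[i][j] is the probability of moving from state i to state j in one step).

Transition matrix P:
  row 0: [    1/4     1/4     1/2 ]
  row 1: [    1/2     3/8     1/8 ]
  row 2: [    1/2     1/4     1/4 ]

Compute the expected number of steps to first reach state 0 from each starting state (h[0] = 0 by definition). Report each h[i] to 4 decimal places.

h = [0.0000, 2.0000, 2.0000]

First-step conditioning: h[0] = 0; for i ≠ 0, h[i] = 1 + Σ_k P[i][k]·h[k].
  h[1] = 1 + 3/8·h[1] + 1/8·h[2]
  h[2] = 1 + 1/4·h[1] + 1/4·h[2]
Solving the 2×2 linear system over states ≠ 0 gives exactly h = [0, 2, 2] (h[0] = 0 is the target).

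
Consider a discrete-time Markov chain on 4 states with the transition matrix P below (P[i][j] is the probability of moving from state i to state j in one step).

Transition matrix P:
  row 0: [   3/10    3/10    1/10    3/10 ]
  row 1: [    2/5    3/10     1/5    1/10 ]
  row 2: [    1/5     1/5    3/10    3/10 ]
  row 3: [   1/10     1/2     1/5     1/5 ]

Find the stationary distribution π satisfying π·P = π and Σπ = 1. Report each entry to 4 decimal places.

Balance equations π_j = Σ_i π_i·P[i][j]:
  π_0 = 3/10·π_0 + 2/5·π_1 + 1/5·π_2 + 1/10·π_3
  π_1 = 3/10·π_0 + 3/10·π_1 + 1/5·π_2 + 1/2·π_3
  π_2 = 1/10·π_0 + 1/5·π_1 + 3/10·π_2 + 1/5·π_3
  normalize: π_0 + π_1 + π_2 + π_3 = 1
Solving the linear system gives exactly π = [83/307, 298/921, 59/307, 197/921].

π = [0.2704, 0.3236, 0.1922, 0.2139]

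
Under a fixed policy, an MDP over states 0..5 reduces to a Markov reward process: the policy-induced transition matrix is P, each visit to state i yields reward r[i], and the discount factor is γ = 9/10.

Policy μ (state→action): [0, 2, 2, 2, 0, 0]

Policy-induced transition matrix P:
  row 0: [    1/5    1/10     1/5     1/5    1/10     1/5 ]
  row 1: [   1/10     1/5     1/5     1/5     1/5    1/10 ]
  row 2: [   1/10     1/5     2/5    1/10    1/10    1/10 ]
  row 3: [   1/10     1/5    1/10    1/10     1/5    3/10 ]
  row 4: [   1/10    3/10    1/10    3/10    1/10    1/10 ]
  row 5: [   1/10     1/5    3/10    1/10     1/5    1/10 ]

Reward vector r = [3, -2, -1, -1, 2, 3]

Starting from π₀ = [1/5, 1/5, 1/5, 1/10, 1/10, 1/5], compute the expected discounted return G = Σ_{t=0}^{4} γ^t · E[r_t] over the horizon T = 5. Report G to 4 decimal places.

G = 1.5567

t=0: π = [0.2000, 0.2000, 0.2000, 0.1000, 0.1000, 0.2000], E[r] = 0.7000, γ^t·E[r] = 0.700000, running G = 0.700000
t=1: π = [0.1200, 0.1900, 0.2400, 0.1600, 0.1500, 0.1400], E[r] = 0.3000, γ^t·E[r] = 0.270000, running G = 0.970000
t=2: π = [0.1120, 0.2030, 0.2310, 0.1610, 0.1490, 0.1440], E[r] = 0.2680, γ^t·E[r] = 0.217080, running G = 1.187080
t=3: π = [0.1112, 0.2037, 0.2296, 0.1613, 0.1508, 0.1434], E[r] = 0.2671, γ^t·E[r] = 0.194716, running G = 1.381796
t=4: π = [0.1111, 0.2040, 0.2291, 0.1617, 0.1508, 0.1434], E[r] = 0.2666, γ^t·E[r] = 0.174890, running G = 1.556686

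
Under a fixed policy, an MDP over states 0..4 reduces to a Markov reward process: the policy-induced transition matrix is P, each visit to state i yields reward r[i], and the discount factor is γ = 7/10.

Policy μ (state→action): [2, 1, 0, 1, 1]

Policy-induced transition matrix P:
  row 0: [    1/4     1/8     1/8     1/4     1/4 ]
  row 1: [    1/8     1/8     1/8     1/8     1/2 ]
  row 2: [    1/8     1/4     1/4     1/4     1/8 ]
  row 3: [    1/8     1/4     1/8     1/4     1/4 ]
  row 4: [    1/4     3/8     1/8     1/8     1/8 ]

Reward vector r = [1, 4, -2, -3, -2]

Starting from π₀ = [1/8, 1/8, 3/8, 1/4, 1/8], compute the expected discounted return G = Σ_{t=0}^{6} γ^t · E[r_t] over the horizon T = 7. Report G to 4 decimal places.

G = -1.7438

t=0: π = [0.1250, 0.1250, 0.3750, 0.2500, 0.1250], E[r] = -1.1250, γ^t·E[r] = -1.125000, running G = -1.125000
t=1: π = [0.1563, 0.2344, 0.1719, 0.2188, 0.2188], E[r] = -0.3438, γ^t·E[r] = -0.240625, running G = -1.365625
t=2: π = [0.1719, 0.2285, 0.1465, 0.1934, 0.2598], E[r] = -0.3066, γ^t·E[r] = -0.150254, running G = -1.515879
t=3: π = [0.1790, 0.2324, 0.1433, 0.1890, 0.2563], E[r] = -0.2576, γ^t·E[r] = -0.088346, running G = -1.604225
t=4: π = [0.1794, 0.2306, 0.1429, 0.1889, 0.2581], E[r] = -0.2669, γ^t·E[r] = -0.064092, running G = -1.668316
t=5: π = [0.1797, 0.2310, 0.1429, 0.1889, 0.2575], E[r] = -0.2637, γ^t·E[r] = -0.044326, running G = -1.712642
t=6: π = [0.1797, 0.2309, 0.1429, 0.1889, 0.2577], E[r] = -0.2649, γ^t·E[r] = -0.031161, running G = -1.743803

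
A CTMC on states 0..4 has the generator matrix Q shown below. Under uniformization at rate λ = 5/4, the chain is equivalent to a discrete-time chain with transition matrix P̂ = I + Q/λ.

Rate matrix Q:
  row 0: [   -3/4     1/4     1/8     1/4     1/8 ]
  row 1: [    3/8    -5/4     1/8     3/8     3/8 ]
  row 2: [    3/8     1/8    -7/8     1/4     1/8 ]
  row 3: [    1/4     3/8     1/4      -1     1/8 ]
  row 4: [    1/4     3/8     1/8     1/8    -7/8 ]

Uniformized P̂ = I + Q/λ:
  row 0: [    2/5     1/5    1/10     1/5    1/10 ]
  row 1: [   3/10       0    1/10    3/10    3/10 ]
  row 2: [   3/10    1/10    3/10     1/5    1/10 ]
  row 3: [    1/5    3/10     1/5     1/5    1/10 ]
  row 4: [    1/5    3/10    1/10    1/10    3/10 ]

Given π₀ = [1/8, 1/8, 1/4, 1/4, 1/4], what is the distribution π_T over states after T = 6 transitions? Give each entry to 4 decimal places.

t=0: π = [0.1250, 0.1250, 0.2500, 0.2500, 0.2500]
t=1: π = [0.2625, 0.2000, 0.1750, 0.1875, 0.1750]
t=2: π = [0.2900, 0.1788, 0.1538, 0.2025, 0.1750]
t=3: π = [0.2913, 0.1866, 0.1510, 0.2004, 0.1708]
t=4: π = [0.2920, 0.1847, 0.1502, 0.2016, 0.1715]
t=5: π = [0.2919, 0.1853, 0.1502, 0.2013, 0.1712]
t=6: π = [0.2919, 0.1852, 0.1502, 0.2014, 0.1713]

π = [0.2919, 0.1852, 0.1502, 0.2014, 0.1713]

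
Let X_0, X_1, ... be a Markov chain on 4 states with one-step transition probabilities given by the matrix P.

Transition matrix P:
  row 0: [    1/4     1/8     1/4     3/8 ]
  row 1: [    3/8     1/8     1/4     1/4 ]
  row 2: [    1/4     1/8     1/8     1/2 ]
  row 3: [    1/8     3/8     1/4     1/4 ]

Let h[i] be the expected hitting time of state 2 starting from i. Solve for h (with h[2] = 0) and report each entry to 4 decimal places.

h = [4.0000, 4.0000, 0.0000, 4.0000]

First-step conditioning: h[2] = 0; for i ≠ 2, h[i] = 1 + Σ_k P[i][k]·h[k].
  h[0] = 1 + 1/4·h[0] + 1/8·h[1] + 3/8·h[3]
  h[1] = 1 + 3/8·h[0] + 1/8·h[1] + 1/4·h[3]
  h[3] = 1 + 1/8·h[0] + 3/8·h[1] + 1/4·h[3]
Solving the 3×3 linear system over states ≠ 2 gives exactly h = [4, 4, 0, 4] (h[2] = 0 is the target).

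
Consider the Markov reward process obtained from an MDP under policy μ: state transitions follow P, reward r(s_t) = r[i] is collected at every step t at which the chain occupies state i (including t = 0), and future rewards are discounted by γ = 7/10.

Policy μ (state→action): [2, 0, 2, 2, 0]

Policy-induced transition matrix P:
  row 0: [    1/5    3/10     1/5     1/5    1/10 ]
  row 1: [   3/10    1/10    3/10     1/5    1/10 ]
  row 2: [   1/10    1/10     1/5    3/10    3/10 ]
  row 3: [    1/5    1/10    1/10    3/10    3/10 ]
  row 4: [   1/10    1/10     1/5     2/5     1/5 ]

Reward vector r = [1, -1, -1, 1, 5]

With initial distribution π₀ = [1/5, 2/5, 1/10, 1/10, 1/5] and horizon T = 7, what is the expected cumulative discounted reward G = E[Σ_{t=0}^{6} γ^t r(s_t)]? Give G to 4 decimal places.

t=0: π = [0.2000, 0.4000, 0.1000, 0.1000, 0.2000], E[r] = 0.8000, γ^t·E[r] = 0.800000, running G = 0.800000
t=1: π = [0.2100, 0.1400, 0.2300, 0.2600, 0.1600], E[r] = 0.9000, γ^t·E[r] = 0.630000, running G = 1.430000
t=2: π = [0.1750, 0.1420, 0.1880, 0.2810, 0.2140], E[r] = 1.1960, γ^t·E[r] = 0.586040, running G = 2.016040
t=3: π = [0.1740, 0.1350, 0.1861, 0.2897, 0.2152], E[r] = 1.2186, γ^t·E[r] = 0.417980, running G = 2.434020
t=4: π = [0.1734, 0.1348, 0.1845, 0.2906, 0.2167], E[r] = 1.2281, γ^t·E[r] = 0.294857, running G = 2.728877
t=5: π = [0.1734, 0.1347, 0.1844, 0.2909, 0.2167], E[r] = 1.2286, γ^t·E[r] = 0.206492, running G = 2.935369
t=6: π = [0.1734, 0.1347, 0.1844, 0.2909, 0.2167], E[r] = 1.2288, γ^t·E[r] = 0.144565, running G = 3.079935

G = 3.0799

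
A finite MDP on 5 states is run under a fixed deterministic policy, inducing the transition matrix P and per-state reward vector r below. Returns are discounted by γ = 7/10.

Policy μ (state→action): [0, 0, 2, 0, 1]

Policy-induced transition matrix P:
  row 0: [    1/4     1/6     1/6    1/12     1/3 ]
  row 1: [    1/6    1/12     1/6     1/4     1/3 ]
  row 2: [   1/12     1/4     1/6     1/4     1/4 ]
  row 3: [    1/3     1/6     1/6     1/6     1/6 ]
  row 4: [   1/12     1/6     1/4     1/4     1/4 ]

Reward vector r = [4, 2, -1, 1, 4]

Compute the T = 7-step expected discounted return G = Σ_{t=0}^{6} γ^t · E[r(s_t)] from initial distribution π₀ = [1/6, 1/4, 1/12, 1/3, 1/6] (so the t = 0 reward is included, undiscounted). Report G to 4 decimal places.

t=0: π = [0.1667, 0.2500, 0.0833, 0.3333, 0.1667], E[r] = 2.0833, γ^t·E[r] = 2.083333, running G = 2.083333
t=1: π = [0.2153, 0.1528, 0.1806, 0.1944, 0.2569], E[r] = 2.2083, γ^t·E[r] = 1.545833, running G = 3.629167
t=2: π = [0.1806, 0.1690, 0.1881, 0.1979, 0.2645], E[r] = 2.1279, γ^t·E[r] = 1.042668, running G = 4.671834
t=3: π = [0.1770, 0.1683, 0.1887, 0.2034, 0.2626], E[r] = 2.1097, γ^t·E[r] = 0.723631, running G = 5.395466
t=4: π = [0.1777, 0.1684, 0.1886, 0.2036, 0.2618], E[r] = 2.1098, γ^t·E[r] = 0.506573, running G = 5.902039
t=5: π = [0.1779, 0.1683, 0.1885, 0.2034, 0.2619], E[r] = 2.1106, γ^t·E[r] = 0.354732, running G = 6.256771
t=6: π = [0.1779, 0.1683, 0.1885, 0.2034, 0.2619], E[r] = 2.1107, γ^t·E[r] = 0.248316, running G = 6.505087

G = 6.5051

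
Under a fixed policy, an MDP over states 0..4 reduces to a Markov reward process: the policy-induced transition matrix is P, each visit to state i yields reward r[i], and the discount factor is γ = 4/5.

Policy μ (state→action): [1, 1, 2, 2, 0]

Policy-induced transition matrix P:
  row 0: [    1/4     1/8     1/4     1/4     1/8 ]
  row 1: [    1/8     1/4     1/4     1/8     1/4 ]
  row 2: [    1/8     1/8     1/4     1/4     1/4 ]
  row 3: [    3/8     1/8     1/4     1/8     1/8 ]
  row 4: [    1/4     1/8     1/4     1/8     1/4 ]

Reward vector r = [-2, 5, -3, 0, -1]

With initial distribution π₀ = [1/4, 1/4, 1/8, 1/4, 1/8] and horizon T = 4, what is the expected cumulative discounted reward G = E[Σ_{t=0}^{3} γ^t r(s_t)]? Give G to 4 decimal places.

G = -1.0265

t=0: π = [0.2500, 0.2500, 0.1250, 0.2500, 0.1250], E[r] = 0.2500, γ^t·E[r] = 0.250000, running G = 0.250000
t=1: π = [0.2344, 0.1563, 0.2500, 0.1719, 0.1875], E[r] = -0.6250, γ^t·E[r] = -0.500000, running G = -0.250000
t=2: π = [0.2207, 0.1445, 0.2500, 0.1855, 0.1992], E[r] = -0.6680, γ^t·E[r] = -0.427500, running G = -0.677500
t=3: π = [0.2239, 0.1431, 0.2500, 0.1838, 0.1992], E[r] = -0.6816, γ^t·E[r] = -0.349000, running G = -1.026500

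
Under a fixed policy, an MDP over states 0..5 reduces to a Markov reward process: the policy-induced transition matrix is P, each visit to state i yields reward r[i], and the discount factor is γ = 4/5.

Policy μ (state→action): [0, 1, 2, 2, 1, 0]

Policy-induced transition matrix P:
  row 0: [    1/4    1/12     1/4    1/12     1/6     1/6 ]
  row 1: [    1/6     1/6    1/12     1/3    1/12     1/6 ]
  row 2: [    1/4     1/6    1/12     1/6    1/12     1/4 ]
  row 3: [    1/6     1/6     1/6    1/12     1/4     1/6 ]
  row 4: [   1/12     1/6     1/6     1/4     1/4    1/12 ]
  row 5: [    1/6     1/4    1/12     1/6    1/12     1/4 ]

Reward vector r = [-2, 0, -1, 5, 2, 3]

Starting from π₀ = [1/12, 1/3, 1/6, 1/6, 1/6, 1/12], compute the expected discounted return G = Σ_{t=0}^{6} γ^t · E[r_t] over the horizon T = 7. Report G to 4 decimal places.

G = 4.8666

t=0: π = [0.0833, 0.3333, 0.1667, 0.1667, 0.1667, 0.0833], E[r] = 1.0833, γ^t·E[r] = 1.083333, running G = 1.083333
t=1: π = [0.1736, 0.1667, 0.1250, 0.2153, 0.1458, 0.1736], E[r] = 1.4167, γ^t·E[r] = 1.133333, running G = 2.216667
t=2: π = [0.1794, 0.1667, 0.1424, 0.1742, 0.1580, 0.1794], E[r] = 1.2240, γ^t·E[r] = 0.783333, running G = 3.000000
t=3: π = [0.1803, 0.1667, 0.1409, 0.1781, 0.1536, 0.1803], E[r] = 1.2374, γ^t·E[r] = 0.633556, running G = 3.633556
t=4: π = [0.1806, 0.1667, 0.1410, 0.1774, 0.1537, 0.1806], E[r] = 1.2338, γ^t·E[r] = 0.505363, running G = 4.138919
t=5: π = [0.1807, 0.1667, 0.1410, 0.1774, 0.1536, 0.1807], E[r] = 1.2338, γ^t·E[r] = 0.404303, running G = 4.543222
t=6: π = [0.1807, 0.1667, 0.1410, 0.1774, 0.1536, 0.1807], E[r] = 1.2338, γ^t·E[r] = 0.323422, running G = 4.866644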